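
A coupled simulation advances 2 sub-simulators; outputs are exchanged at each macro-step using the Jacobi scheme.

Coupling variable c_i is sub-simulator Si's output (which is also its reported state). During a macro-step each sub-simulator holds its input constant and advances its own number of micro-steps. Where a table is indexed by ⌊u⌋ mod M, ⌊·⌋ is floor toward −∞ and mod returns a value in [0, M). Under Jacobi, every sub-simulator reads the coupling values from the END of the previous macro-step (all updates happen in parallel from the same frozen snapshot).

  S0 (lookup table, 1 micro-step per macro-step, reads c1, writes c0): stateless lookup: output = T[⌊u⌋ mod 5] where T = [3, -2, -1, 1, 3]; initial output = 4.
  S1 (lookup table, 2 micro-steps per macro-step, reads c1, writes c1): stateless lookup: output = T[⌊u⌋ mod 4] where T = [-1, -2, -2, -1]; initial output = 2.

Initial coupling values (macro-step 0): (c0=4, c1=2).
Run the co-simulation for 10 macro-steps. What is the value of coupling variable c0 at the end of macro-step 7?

c0 at macro-step 7 = 1

macro 1: S0 reads c1=2 → after 1×micro: -1; S1 reads c1=2 → after 2×micro: -2 ⇒ (c0=-1, c1=-2)
macro 2: S0 reads c1=-2 → after 1×micro: 1; S1 reads c1=-2 → after 2×micro: -2 ⇒ (c0=1, c1=-2)
macro 3: S0 reads c1=-2 → after 1×micro: 1; S1 reads c1=-2 → after 2×micro: -2 ⇒ (c0=1, c1=-2)
macro 4: S0 reads c1=-2 → after 1×micro: 1; S1 reads c1=-2 → after 2×micro: -2 ⇒ (c0=1, c1=-2)
macro 5: S0 reads c1=-2 → after 1×micro: 1; S1 reads c1=-2 → after 2×micro: -2 ⇒ (c0=1, c1=-2)
macro 6: S0 reads c1=-2 → after 1×micro: 1; S1 reads c1=-2 → after 2×micro: -2 ⇒ (c0=1, c1=-2)
macro 7: S0 reads c1=-2 → after 1×micro: 1; S1 reads c1=-2 → after 2×micro: -2 ⇒ (c0=1, c1=-2)
macro 8: S0 reads c1=-2 → after 1×micro: 1; S1 reads c1=-2 → after 2×micro: -2 ⇒ (c0=1, c1=-2)
macro 9: S0 reads c1=-2 → after 1×micro: 1; S1 reads c1=-2 → after 2×micro: -2 ⇒ (c0=1, c1=-2)
macro 10: S0 reads c1=-2 → after 1×micro: 1; S1 reads c1=-2 → after 2×micro: -2 ⇒ (c0=1, c1=-2)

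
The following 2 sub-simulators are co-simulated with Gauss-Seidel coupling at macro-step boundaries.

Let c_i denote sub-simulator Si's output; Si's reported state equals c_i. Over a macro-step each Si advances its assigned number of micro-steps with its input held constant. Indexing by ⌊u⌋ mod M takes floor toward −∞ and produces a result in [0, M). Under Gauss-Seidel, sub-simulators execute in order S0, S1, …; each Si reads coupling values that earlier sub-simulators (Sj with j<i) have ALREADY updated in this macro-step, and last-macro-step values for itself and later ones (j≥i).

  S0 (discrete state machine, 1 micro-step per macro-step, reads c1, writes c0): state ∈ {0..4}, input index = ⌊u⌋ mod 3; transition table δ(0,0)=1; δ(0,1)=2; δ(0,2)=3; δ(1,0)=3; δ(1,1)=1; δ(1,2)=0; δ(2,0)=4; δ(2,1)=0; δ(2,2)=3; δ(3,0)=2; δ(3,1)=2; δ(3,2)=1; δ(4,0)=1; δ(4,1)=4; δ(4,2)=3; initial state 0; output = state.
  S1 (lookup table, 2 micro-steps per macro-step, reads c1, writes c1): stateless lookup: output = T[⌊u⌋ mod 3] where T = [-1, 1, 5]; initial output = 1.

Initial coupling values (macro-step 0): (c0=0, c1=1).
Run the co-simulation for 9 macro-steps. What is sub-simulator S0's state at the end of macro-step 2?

S0 state at macro-step 2 = 0

macro 1: S0 reads c1=1 → after 1×micro: 2; S1 reads c1=1 → after 2×micro: 1 ⇒ (c0=2, c1=1)
macro 2: S0 reads c1=1 → after 1×micro: 0; S1 reads c1=1 → after 2×micro: 1 ⇒ (c0=0, c1=1)
macro 3: S0 reads c1=1 → after 1×micro: 2; S1 reads c1=1 → after 2×micro: 1 ⇒ (c0=2, c1=1)
macro 4: S0 reads c1=1 → after 1×micro: 0; S1 reads c1=1 → after 2×micro: 1 ⇒ (c0=0, c1=1)
macro 5: S0 reads c1=1 → after 1×micro: 2; S1 reads c1=1 → after 2×micro: 1 ⇒ (c0=2, c1=1)
macro 6: S0 reads c1=1 → after 1×micro: 0; S1 reads c1=1 → after 2×micro: 1 ⇒ (c0=0, c1=1)
macro 7: S0 reads c1=1 → after 1×micro: 2; S1 reads c1=1 → after 2×micro: 1 ⇒ (c0=2, c1=1)
macro 8: S0 reads c1=1 → after 1×micro: 0; S1 reads c1=1 → after 2×micro: 1 ⇒ (c0=0, c1=1)
macro 9: S0 reads c1=1 → after 1×micro: 2; S1 reads c1=1 → after 2×micro: 1 ⇒ (c0=2, c1=1)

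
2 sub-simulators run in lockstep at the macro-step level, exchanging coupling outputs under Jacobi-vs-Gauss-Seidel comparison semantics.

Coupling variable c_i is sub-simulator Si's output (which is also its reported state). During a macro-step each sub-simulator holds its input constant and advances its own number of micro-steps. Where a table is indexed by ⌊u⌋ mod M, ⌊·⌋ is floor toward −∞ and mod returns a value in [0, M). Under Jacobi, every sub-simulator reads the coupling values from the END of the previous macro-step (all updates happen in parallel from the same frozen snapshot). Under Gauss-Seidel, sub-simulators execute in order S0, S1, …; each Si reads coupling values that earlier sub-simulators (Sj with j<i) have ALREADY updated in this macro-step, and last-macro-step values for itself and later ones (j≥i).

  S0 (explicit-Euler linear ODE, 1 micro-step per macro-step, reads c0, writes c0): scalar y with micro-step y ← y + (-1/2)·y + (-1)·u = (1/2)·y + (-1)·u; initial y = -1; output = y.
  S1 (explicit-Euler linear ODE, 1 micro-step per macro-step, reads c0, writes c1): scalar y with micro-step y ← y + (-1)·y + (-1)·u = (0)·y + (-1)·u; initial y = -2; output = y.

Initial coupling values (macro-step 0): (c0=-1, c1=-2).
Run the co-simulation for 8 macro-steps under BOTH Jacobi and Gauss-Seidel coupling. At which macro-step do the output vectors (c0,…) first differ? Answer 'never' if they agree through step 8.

[Jacobi] macro 1: S0 reads c0=-1 → after 1×micro: 1/2; S1 reads c0=-1 → after 1×micro: 1 ⇒ (c0=1/2, c1=1)
[Jacobi] macro 2: S0 reads c0=1/2 → after 1×micro: -1/4; S1 reads c0=1/2 → after 1×micro: -1/2 ⇒ (c0=-1/4, c1=-1/2)
[Jacobi] macro 3: S0 reads c0=-1/4 → after 1×micro: 1/8; S1 reads c0=-1/4 → after 1×micro: 1/4 ⇒ (c0=1/8, c1=1/4)
[Jacobi] macro 4: S0 reads c0=1/8 → after 1×micro: -1/16; S1 reads c0=1/8 → after 1×micro: -1/8 ⇒ (c0=-1/16, c1=-1/8)
[Jacobi] macro 5: S0 reads c0=-1/16 → after 1×micro: 1/32; S1 reads c0=-1/16 → after 1×micro: 1/16 ⇒ (c0=1/32, c1=1/16)
[Jacobi] macro 6: S0 reads c0=1/32 → after 1×micro: -1/64; S1 reads c0=1/32 → after 1×micro: -1/32 ⇒ (c0=-1/64, c1=-1/32)
[Jacobi] macro 7: S0 reads c0=-1/64 → after 1×micro: 1/128; S1 reads c0=-1/64 → after 1×micro: 1/64 ⇒ (c0=1/128, c1=1/64)
[Jacobi] macro 8: S0 reads c0=1/128 → after 1×micro: -1/256; S1 reads c0=1/128 → after 1×micro: -1/128 ⇒ (c0=-1/256, c1=-1/128)
[Gauss-Seidel] macro 1: S0 reads c0=-1 → after 1×micro: 1/2; S1 reads c0=1/2 → after 1×micro: -1/2 ⇒ (c0=1/2, c1=-1/2)
[Gauss-Seidel] macro 2: S0 reads c0=1/2 → after 1×micro: -1/4; S1 reads c0=-1/4 → after 1×micro: 1/4 ⇒ (c0=-1/4, c1=1/4)
[Gauss-Seidel] macro 3: S0 reads c0=-1/4 → after 1×micro: 1/8; S1 reads c0=1/8 → after 1×micro: -1/8 ⇒ (c0=1/8, c1=-1/8)
[Gauss-Seidel] macro 4: S0 reads c0=1/8 → after 1×micro: -1/16; S1 reads c0=-1/16 → after 1×micro: 1/16 ⇒ (c0=-1/16, c1=1/16)
[Gauss-Seidel] macro 5: S0 reads c0=-1/16 → after 1×micro: 1/32; S1 reads c0=1/32 → after 1×micro: -1/32 ⇒ (c0=1/32, c1=-1/32)
[Gauss-Seidel] macro 6: S0 reads c0=1/32 → after 1×micro: -1/64; S1 reads c0=-1/64 → after 1×micro: 1/64 ⇒ (c0=-1/64, c1=1/64)
[Gauss-Seidel] macro 7: S0 reads c0=-1/64 → after 1×micro: 1/128; S1 reads c0=1/128 → after 1×micro: -1/128 ⇒ (c0=1/128, c1=-1/128)
[Gauss-Seidel] macro 8: S0 reads c0=1/128 → after 1×micro: -1/256; S1 reads c0=-1/256 → after 1×micro: 1/256 ⇒ (c0=-1/256, c1=1/256)

first divergence at macro-step: 1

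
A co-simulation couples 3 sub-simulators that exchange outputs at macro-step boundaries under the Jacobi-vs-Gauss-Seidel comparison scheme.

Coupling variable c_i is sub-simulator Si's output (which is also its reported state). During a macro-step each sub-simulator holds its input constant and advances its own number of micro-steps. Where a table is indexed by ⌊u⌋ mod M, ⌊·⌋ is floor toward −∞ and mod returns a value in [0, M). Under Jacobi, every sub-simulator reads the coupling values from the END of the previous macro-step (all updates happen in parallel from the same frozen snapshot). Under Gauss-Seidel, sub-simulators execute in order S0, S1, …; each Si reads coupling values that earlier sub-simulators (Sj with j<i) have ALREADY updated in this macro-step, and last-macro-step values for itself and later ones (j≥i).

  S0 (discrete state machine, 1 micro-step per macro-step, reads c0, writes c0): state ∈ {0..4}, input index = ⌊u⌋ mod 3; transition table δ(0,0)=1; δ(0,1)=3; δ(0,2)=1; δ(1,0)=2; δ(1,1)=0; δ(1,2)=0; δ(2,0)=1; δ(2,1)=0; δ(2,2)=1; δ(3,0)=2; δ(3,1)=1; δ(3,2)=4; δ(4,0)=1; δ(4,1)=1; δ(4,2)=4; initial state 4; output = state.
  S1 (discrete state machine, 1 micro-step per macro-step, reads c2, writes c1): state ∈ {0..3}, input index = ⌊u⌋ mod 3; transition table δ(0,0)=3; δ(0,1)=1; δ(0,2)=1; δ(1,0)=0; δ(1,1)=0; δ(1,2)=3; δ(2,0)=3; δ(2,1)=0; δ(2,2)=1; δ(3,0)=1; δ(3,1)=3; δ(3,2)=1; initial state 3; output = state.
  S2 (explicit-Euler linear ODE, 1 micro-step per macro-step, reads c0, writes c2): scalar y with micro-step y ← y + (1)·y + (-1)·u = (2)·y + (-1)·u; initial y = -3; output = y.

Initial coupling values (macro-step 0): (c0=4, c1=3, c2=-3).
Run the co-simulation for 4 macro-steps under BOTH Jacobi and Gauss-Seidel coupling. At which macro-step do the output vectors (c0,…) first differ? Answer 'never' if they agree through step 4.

[Jacobi] macro 1: S0 reads c0=4 → after 1×micro: 1; S1 reads c2=-3 → after 1×micro: 1; S2 reads c0=4 → after 1×micro: -10 ⇒ (c0=1, c1=1, c2=-10)
[Jacobi] macro 2: S0 reads c0=1 → after 1×micro: 0; S1 reads c2=-10 → after 1×micro: 3; S2 reads c0=1 → after 1×micro: -21 ⇒ (c0=0, c1=3, c2=-21)
[Jacobi] macro 3: S0 reads c0=0 → after 1×micro: 1; S1 reads c2=-21 → after 1×micro: 1; S2 reads c0=0 → after 1×micro: -42 ⇒ (c0=1, c1=1, c2=-42)
[Jacobi] macro 4: S0 reads c0=1 → after 1×micro: 0; S1 reads c2=-42 → after 1×micro: 0; S2 reads c0=1 → after 1×micro: -85 ⇒ (c0=0, c1=0, c2=-85)
[Gauss-Seidel] macro 1: S0 reads c0=4 → after 1×micro: 1; S1 reads c2=-3 → after 1×micro: 1; S2 reads c0=1 → after 1×micro: -7 ⇒ (c0=1, c1=1, c2=-7)
[Gauss-Seidel] macro 2: S0 reads c0=1 → after 1×micro: 0; S1 reads c2=-7 → after 1×micro: 3; S2 reads c0=0 → after 1×micro: -14 ⇒ (c0=0, c1=3, c2=-14)
[Gauss-Seidel] macro 3: S0 reads c0=0 → after 1×micro: 1; S1 reads c2=-14 → after 1×micro: 3; S2 reads c0=1 → after 1×micro: -29 ⇒ (c0=1, c1=3, c2=-29)
[Gauss-Seidel] macro 4: S0 reads c0=1 → after 1×micro: 0; S1 reads c2=-29 → after 1×micro: 3; S2 reads c0=0 → after 1×micro: -58 ⇒ (c0=0, c1=3, c2=-58)

first divergence at macro-step: 1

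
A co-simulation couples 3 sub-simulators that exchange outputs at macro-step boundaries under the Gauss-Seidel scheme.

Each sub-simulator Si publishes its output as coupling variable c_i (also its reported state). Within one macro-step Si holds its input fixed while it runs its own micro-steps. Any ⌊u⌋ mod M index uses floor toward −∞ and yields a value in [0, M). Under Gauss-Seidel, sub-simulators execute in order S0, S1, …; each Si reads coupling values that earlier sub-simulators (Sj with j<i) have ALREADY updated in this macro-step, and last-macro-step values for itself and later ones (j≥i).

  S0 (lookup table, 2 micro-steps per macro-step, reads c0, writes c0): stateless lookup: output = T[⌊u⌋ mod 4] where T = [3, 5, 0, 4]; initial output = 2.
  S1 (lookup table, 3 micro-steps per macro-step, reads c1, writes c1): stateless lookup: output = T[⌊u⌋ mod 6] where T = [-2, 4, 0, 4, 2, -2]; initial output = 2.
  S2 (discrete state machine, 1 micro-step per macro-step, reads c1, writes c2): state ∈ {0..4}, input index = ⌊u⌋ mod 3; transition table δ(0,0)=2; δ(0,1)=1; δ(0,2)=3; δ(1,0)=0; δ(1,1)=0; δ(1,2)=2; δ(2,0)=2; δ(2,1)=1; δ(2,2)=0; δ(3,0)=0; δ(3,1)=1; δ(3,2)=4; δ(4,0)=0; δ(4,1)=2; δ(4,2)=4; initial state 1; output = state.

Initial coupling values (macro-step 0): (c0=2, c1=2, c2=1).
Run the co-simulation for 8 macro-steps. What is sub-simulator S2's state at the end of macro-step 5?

S2 state at macro-step 5 = 1

macro 1: S0 reads c0=2 → after 2×micro: 0; S1 reads c1=2 → after 3×micro: 0; S2 reads c1=0 → after 1×micro: 0 ⇒ (c0=0, c1=0, c2=0)
macro 2: S0 reads c0=0 → after 2×micro: 3; S1 reads c1=0 → after 3×micro: -2; S2 reads c1=-2 → after 1×micro: 1 ⇒ (c0=3, c1=-2, c2=1)
macro 3: S0 reads c0=3 → after 2×micro: 4; S1 reads c1=-2 → after 3×micro: 2; S2 reads c1=2 → after 1×micro: 2 ⇒ (c0=4, c1=2, c2=2)
macro 4: S0 reads c0=4 → after 2×micro: 3; S1 reads c1=2 → after 3×micro: 0; S2 reads c1=0 → after 1×micro: 2 ⇒ (c0=3, c1=0, c2=2)
macro 5: S0 reads c0=3 → after 2×micro: 4; S1 reads c1=0 → after 3×micro: -2; S2 reads c1=-2 → after 1×micro: 1 ⇒ (c0=4, c1=-2, c2=1)
macro 6: S0 reads c0=4 → after 2×micro: 3; S1 reads c1=-2 → after 3×micro: 2; S2 reads c1=2 → after 1×micro: 2 ⇒ (c0=3, c1=2, c2=2)
macro 7: S0 reads c0=3 → after 2×micro: 4; S1 reads c1=2 → after 3×micro: 0; S2 reads c1=0 → after 1×micro: 2 ⇒ (c0=4, c1=0, c2=2)
macro 8: S0 reads c0=4 → after 2×micro: 3; S1 reads c1=0 → after 3×micro: -2; S2 reads c1=-2 → after 1×micro: 1 ⇒ (c0=3, c1=-2, c2=1)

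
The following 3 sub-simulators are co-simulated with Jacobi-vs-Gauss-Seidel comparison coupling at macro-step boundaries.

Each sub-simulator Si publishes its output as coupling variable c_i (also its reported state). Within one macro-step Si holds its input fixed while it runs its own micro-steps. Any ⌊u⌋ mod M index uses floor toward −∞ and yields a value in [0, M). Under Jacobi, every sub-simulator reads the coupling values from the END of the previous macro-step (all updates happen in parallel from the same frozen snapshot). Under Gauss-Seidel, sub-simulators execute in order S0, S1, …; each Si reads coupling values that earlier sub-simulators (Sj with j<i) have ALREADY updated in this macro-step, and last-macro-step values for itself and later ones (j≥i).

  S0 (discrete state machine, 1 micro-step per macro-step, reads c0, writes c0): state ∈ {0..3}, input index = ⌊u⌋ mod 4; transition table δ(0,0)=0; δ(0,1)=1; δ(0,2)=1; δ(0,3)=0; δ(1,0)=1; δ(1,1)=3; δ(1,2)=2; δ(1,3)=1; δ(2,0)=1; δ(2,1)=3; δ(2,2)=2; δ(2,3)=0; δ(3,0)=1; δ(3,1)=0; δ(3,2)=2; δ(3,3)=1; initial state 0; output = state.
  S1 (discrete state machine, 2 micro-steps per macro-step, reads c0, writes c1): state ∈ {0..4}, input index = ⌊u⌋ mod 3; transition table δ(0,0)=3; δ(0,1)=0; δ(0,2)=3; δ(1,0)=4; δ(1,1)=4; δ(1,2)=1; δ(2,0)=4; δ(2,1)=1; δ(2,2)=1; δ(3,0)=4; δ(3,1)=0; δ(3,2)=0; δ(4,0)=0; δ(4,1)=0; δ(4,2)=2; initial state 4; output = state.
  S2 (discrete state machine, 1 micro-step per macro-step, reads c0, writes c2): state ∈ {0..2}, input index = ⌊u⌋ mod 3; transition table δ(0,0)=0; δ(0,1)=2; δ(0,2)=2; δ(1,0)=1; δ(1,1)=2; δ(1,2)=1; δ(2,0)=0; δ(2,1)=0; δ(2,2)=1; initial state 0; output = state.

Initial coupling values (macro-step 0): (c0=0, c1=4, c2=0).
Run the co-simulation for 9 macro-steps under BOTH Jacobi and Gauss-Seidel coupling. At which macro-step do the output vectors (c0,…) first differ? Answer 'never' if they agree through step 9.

[Jacobi] macro 1: S0 reads c0=0 → after 1×micro: 0; S1 reads c0=0 → after 2×micro: 3; S2 reads c0=0 → after 1×micro: 0 ⇒ (c0=0, c1=3, c2=0)
[Jacobi] macro 2: S0 reads c0=0 → after 1×micro: 0; S1 reads c0=0 → after 2×micro: 0; S2 reads c0=0 → after 1×micro: 0 ⇒ (c0=0, c1=0, c2=0)
[Jacobi] macro 3: S0 reads c0=0 → after 1×micro: 0; S1 reads c0=0 → after 2×micro: 4; S2 reads c0=0 → after 1×micro: 0 ⇒ (c0=0, c1=4, c2=0)
[Jacobi] macro 4: S0 reads c0=0 → after 1×micro: 0; S1 reads c0=0 → after 2×micro: 3; S2 reads c0=0 → after 1×micro: 0 ⇒ (c0=0, c1=3, c2=0)
[Jacobi] macro 5: S0 reads c0=0 → after 1×micro: 0; S1 reads c0=0 → after 2×micro: 0; S2 reads c0=0 → after 1×micro: 0 ⇒ (c0=0, c1=0, c2=0)
[Jacobi] macro 6: S0 reads c0=0 → after 1×micro: 0; S1 reads c0=0 → after 2×micro: 4; S2 reads c0=0 → after 1×micro: 0 ⇒ (c0=0, c1=4, c2=0)
[Jacobi] macro 7: S0 reads c0=0 → after 1×micro: 0; S1 reads c0=0 → after 2×micro: 3; S2 reads c0=0 → after 1×micro: 0 ⇒ (c0=0, c1=3, c2=0)
[Jacobi] macro 8: S0 reads c0=0 → after 1×micro: 0; S1 reads c0=0 → after 2×micro: 0; S2 reads c0=0 → after 1×micro: 0 ⇒ (c0=0, c1=0, c2=0)
[Jacobi] macro 9: S0 reads c0=0 → after 1×micro: 0; S1 reads c0=0 → after 2×micro: 4; S2 reads c0=0 → after 1×micro: 0 ⇒ (c0=0, c1=4, c2=0)
[Gauss-Seidel] macro 1: S0 reads c0=0 → after 1×micro: 0; S1 reads c0=0 → after 2×micro: 3; S2 reads c0=0 → after 1×micro: 0 ⇒ (c0=0, c1=3, c2=0)
[Gauss-Seidel] macro 2: S0 reads c0=0 → after 1×micro: 0; S1 reads c0=0 → after 2×micro: 0; S2 reads c0=0 → after 1×micro: 0 ⇒ (c0=0, c1=0, c2=0)
[Gauss-Seidel] macro 3: S0 reads c0=0 → after 1×micro: 0; S1 reads c0=0 → after 2×micro: 4; S2 reads c0=0 → after 1×micro: 0 ⇒ (c0=0, c1=4, c2=0)
[Gauss-Seidel] macro 4: S0 reads c0=0 → after 1×micro: 0; S1 reads c0=0 → after 2×micro: 3; S2 reads c0=0 → after 1×micro: 0 ⇒ (c0=0, c1=3, c2=0)
[Gauss-Seidel] macro 5: S0 reads c0=0 → after 1×micro: 0; S1 reads c0=0 → after 2×micro: 0; S2 reads c0=0 → after 1×micro: 0 ⇒ (c0=0, c1=0, c2=0)
[Gauss-Seidel] macro 6: S0 reads c0=0 → after 1×micro: 0; S1 reads c0=0 → after 2×micro: 4; S2 reads c0=0 → after 1×micro: 0 ⇒ (c0=0, c1=4, c2=0)
[Gauss-Seidel] macro 7: S0 reads c0=0 → after 1×micro: 0; S1 reads c0=0 → after 2×micro: 3; S2 reads c0=0 → after 1×micro: 0 ⇒ (c0=0, c1=3, c2=0)
[Gauss-Seidel] macro 8: S0 reads c0=0 → after 1×micro: 0; S1 reads c0=0 → after 2×micro: 0; S2 reads c0=0 → after 1×micro: 0 ⇒ (c0=0, c1=0, c2=0)
[Gauss-Seidel] macro 9: S0 reads c0=0 → after 1×micro: 0; S1 reads c0=0 → after 2×micro: 4; S2 reads c0=0 → after 1×micro: 0 ⇒ (c0=0, c1=4, c2=0)

first divergence at macro-step: never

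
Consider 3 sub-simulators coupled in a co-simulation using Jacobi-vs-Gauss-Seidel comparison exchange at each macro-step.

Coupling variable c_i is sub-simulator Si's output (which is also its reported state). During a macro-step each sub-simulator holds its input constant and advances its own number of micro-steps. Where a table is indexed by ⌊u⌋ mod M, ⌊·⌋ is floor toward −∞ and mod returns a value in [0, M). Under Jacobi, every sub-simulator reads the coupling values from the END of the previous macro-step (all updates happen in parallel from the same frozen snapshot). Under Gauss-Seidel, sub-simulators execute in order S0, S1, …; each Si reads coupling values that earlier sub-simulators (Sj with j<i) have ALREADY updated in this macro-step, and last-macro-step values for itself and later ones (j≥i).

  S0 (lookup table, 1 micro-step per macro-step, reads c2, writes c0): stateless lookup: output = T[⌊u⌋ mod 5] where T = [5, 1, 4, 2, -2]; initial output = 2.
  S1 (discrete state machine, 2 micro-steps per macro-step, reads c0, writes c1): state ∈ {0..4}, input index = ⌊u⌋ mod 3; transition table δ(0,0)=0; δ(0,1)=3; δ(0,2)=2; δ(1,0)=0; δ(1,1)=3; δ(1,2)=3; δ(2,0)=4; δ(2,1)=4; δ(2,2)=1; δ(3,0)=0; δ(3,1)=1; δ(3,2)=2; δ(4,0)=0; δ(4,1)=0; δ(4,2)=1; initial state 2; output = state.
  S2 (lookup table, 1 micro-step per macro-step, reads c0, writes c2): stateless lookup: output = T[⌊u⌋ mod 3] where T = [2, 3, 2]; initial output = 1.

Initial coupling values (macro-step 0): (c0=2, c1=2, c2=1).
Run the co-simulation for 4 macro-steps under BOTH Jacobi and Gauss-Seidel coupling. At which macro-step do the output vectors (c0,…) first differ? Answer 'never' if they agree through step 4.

[Jacobi] macro 1: S0 reads c2=1 → after 1×micro: 1; S1 reads c0=2 → after 2×micro: 3; S2 reads c0=2 → after 1×micro: 2 ⇒ (c0=1, c1=3, c2=2)
[Jacobi] macro 2: S0 reads c2=2 → after 1×micro: 4; S1 reads c0=1 → after 2×micro: 3; S2 reads c0=1 → after 1×micro: 3 ⇒ (c0=4, c1=3, c2=3)
[Jacobi] macro 3: S0 reads c2=3 → after 1×micro: 2; S1 reads c0=4 → after 2×micro: 3; S2 reads c0=4 → after 1×micro: 3 ⇒ (c0=2, c1=3, c2=3)
[Jacobi] macro 4: S0 reads c2=3 → after 1×micro: 2; S1 reads c0=2 → after 2×micro: 1; S2 reads c0=2 → after 1×micro: 2 ⇒ (c0=2, c1=1, c2=2)
[Gauss-Seidel] macro 1: S0 reads c2=1 → after 1×micro: 1; S1 reads c0=1 → after 2×micro: 0; S2 reads c0=1 → after 1×micro: 3 ⇒ (c0=1, c1=0, c2=3)
[Gauss-Seidel] macro 2: S0 reads c2=3 → after 1×micro: 2; S1 reads c0=2 → after 2×micro: 1; S2 reads c0=2 → after 1×micro: 2 ⇒ (c0=2, c1=1, c2=2)
[Gauss-Seidel] macro 3: S0 reads c2=2 → after 1×micro: 4; S1 reads c0=4 → after 2×micro: 1; S2 reads c0=4 → after 1×micro: 3 ⇒ (c0=4, c1=1, c2=3)
[Gauss-Seidel] macro 4: S0 reads c2=3 → after 1×micro: 2; S1 reads c0=2 → after 2×micro: 2; S2 reads c0=2 → after 1×micro: 2 ⇒ (c0=2, c1=2, c2=2)

first divergence at macro-step: 1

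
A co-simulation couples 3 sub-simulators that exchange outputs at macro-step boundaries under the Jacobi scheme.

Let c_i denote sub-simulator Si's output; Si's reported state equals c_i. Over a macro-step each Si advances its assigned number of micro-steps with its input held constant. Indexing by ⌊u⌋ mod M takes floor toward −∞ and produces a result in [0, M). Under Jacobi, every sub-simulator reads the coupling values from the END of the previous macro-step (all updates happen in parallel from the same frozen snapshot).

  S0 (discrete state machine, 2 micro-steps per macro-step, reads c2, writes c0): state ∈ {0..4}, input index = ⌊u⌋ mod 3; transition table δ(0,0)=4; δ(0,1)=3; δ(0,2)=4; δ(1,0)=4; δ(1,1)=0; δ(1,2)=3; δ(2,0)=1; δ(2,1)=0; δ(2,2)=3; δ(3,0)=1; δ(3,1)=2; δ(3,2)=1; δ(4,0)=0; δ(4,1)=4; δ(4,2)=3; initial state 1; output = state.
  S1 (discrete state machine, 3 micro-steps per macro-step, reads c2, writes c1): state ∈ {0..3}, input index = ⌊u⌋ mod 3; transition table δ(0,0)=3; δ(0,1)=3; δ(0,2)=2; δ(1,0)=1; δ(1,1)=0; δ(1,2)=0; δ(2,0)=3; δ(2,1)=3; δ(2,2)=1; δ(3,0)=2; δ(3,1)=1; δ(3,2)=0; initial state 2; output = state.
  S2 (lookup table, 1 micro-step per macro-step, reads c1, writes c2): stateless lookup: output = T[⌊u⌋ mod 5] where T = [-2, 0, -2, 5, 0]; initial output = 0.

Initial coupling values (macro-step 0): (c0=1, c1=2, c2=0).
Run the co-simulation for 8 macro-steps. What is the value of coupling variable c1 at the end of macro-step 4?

c1 at macro-step 4 = 1

macro 1: S0 reads c2=0 → after 2×micro: 0; S1 reads c2=0 → after 3×micro: 3; S2 reads c1=2 → after 1×micro: -2 ⇒ (c0=0, c1=3, c2=-2)
macro 2: S0 reads c2=-2 → after 2×micro: 2; S1 reads c2=-2 → after 3×micro: 3; S2 reads c1=3 → after 1×micro: 5 ⇒ (c0=2, c1=3, c2=5)
macro 3: S0 reads c2=5 → after 2×micro: 1; S1 reads c2=5 → after 3×micro: 1; S2 reads c1=3 → after 1×micro: 5 ⇒ (c0=1, c1=1, c2=5)
macro 4: S0 reads c2=5 → after 2×micro: 1; S1 reads c2=5 → after 3×micro: 1; S2 reads c1=1 → after 1×micro: 0 ⇒ (c0=1, c1=1, c2=0)
macro 5: S0 reads c2=0 → after 2×micro: 0; S1 reads c2=0 → after 3×micro: 1; S2 reads c1=1 → after 1×micro: 0 ⇒ (c0=0, c1=1, c2=0)
macro 6: S0 reads c2=0 → after 2×micro: 0; S1 reads c2=0 → after 3×micro: 1; S2 reads c1=1 → after 1×micro: 0 ⇒ (c0=0, c1=1, c2=0)
macro 7: S0 reads c2=0 → after 2×micro: 0; S1 reads c2=0 → after 3×micro: 1; S2 reads c1=1 → after 1×micro: 0 ⇒ (c0=0, c1=1, c2=0)
macro 8: S0 reads c2=0 → after 2×micro: 0; S1 reads c2=0 → after 3×micro: 1; S2 reads c1=1 → after 1×micro: 0 ⇒ (c0=0, c1=1, c2=0)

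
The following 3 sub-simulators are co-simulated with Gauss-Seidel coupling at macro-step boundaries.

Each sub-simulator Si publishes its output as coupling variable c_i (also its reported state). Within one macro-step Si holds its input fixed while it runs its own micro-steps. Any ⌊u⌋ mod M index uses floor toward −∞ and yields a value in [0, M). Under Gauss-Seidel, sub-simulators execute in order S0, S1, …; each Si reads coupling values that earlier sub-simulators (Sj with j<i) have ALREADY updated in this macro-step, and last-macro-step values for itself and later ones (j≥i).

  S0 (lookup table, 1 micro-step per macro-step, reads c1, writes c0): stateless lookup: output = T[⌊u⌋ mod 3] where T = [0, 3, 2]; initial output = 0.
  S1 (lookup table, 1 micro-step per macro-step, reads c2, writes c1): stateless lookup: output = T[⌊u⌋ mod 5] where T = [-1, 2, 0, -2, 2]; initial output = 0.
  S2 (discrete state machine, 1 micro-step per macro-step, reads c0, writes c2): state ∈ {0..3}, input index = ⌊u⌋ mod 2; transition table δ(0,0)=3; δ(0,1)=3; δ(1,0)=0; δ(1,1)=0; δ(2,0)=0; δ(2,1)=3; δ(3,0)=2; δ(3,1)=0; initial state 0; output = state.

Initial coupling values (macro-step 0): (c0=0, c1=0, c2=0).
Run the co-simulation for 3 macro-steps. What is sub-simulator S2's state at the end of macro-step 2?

S2 state at macro-step 2 = 2

macro 1: S0 reads c1=0 → after 1×micro: 0; S1 reads c2=0 → after 1×micro: -1; S2 reads c0=0 → after 1×micro: 3 ⇒ (c0=0, c1=-1, c2=3)
macro 2: S0 reads c1=-1 → after 1×micro: 2; S1 reads c2=3 → after 1×micro: -2; S2 reads c0=2 → after 1×micro: 2 ⇒ (c0=2, c1=-2, c2=2)
macro 3: S0 reads c1=-2 → after 1×micro: 3; S1 reads c2=2 → after 1×micro: 0; S2 reads c0=3 → after 1×micro: 3 ⇒ (c0=3, c1=0, c2=3)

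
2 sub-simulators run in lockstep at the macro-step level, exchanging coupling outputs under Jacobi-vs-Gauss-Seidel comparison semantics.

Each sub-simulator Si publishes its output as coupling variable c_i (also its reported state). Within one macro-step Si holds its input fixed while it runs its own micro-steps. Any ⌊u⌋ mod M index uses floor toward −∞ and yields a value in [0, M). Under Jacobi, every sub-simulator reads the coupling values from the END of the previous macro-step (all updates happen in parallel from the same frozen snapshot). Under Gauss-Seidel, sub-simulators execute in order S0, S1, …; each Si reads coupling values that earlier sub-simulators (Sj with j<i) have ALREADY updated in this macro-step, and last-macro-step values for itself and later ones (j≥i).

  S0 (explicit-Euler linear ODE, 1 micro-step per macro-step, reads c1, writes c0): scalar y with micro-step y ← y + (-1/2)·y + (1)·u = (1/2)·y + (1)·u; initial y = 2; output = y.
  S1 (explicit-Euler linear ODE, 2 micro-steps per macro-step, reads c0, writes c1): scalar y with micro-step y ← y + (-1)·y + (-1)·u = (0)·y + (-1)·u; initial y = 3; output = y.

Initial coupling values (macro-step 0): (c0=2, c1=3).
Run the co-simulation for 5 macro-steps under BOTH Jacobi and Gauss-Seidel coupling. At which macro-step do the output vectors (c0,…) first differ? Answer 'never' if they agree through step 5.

first divergence at macro-step: 1

[Jacobi] macro 1: S0 reads c1=3 → after 1×micro: 4; S1 reads c0=2 → after 2×micro: -2 ⇒ (c0=4, c1=-2)
[Jacobi] macro 2: S0 reads c1=-2 → after 1×micro: 0; S1 reads c0=4 → after 2×micro: -4 ⇒ (c0=0, c1=-4)
[Jacobi] macro 3: S0 reads c1=-4 → after 1×micro: -4; S1 reads c0=0 → after 2×micro: 0 ⇒ (c0=-4, c1=0)
[Jacobi] macro 4: S0 reads c1=0 → after 1×micro: -2; S1 reads c0=-4 → after 2×micro: 4 ⇒ (c0=-2, c1=4)
[Jacobi] macro 5: S0 reads c1=4 → after 1×micro: 3; S1 reads c0=-2 → after 2×micro: 2 ⇒ (c0=3, c1=2)
[Gauss-Seidel] macro 1: S0 reads c1=3 → after 1×micro: 4; S1 reads c0=4 → after 2×micro: -4 ⇒ (c0=4, c1=-4)
[Gauss-Seidel] macro 2: S0 reads c1=-4 → after 1×micro: -2; S1 reads c0=-2 → after 2×micro: 2 ⇒ (c0=-2, c1=2)
[Gauss-Seidel] macro 3: S0 reads c1=2 → after 1×micro: 1; S1 reads c0=1 → after 2×micro: -1 ⇒ (c0=1, c1=-1)
[Gauss-Seidel] macro 4: S0 reads c1=-1 → after 1×micro: -1/2; S1 reads c0=-1/2 → after 2×micro: 1/2 ⇒ (c0=-1/2, c1=1/2)
[Gauss-Seidel] macro 5: S0 reads c1=1/2 → after 1×micro: 1/4; S1 reads c0=1/4 → after 2×micro: -1/4 ⇒ (c0=1/4, c1=-1/4)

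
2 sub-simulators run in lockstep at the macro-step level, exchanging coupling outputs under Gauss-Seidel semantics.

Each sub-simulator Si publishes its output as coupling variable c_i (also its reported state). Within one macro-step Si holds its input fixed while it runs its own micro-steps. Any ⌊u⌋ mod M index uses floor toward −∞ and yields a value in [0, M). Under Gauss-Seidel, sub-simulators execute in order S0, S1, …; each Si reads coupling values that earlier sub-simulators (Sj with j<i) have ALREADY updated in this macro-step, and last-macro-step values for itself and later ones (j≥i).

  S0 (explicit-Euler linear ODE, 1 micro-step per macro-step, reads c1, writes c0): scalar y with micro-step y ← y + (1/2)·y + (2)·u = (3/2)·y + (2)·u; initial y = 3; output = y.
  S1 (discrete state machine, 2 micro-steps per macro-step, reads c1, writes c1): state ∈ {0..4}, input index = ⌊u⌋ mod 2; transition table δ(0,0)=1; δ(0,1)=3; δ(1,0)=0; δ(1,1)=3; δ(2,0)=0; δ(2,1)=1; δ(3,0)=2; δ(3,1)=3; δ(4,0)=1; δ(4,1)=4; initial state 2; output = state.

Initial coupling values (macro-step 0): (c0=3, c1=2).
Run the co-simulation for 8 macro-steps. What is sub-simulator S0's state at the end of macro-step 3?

macro 1: S0 reads c1=2 → after 1×micro: 17/2; S1 reads c1=2 → after 2×micro: 1 ⇒ (c0=17/2, c1=1)
macro 2: S0 reads c1=1 → after 1×micro: 59/4; S1 reads c1=1 → after 2×micro: 3 ⇒ (c0=59/4, c1=3)
macro 3: S0 reads c1=3 → after 1×micro: 225/8; S1 reads c1=3 → after 2×micro: 3 ⇒ (c0=225/8, c1=3)
macro 4: S0 reads c1=3 → after 1×micro: 771/16; S1 reads c1=3 → after 2×micro: 3 ⇒ (c0=771/16, c1=3)
macro 5: S0 reads c1=3 → after 1×micro: 2505/32; S1 reads c1=3 → after 2×micro: 3 ⇒ (c0=2505/32, c1=3)
macro 6: S0 reads c1=3 → after 1×micro: 7899/64; S1 reads c1=3 → after 2×micro: 3 ⇒ (c0=7899/64, c1=3)
macro 7: S0 reads c1=3 → after 1×micro: 24465/128; S1 reads c1=3 → after 2×micro: 3 ⇒ (c0=24465/128, c1=3)
macro 8: S0 reads c1=3 → after 1×micro: 74931/256; S1 reads c1=3 → after 2×micro: 3 ⇒ (c0=74931/256, c1=3)

S0 state at macro-step 3 = 225/8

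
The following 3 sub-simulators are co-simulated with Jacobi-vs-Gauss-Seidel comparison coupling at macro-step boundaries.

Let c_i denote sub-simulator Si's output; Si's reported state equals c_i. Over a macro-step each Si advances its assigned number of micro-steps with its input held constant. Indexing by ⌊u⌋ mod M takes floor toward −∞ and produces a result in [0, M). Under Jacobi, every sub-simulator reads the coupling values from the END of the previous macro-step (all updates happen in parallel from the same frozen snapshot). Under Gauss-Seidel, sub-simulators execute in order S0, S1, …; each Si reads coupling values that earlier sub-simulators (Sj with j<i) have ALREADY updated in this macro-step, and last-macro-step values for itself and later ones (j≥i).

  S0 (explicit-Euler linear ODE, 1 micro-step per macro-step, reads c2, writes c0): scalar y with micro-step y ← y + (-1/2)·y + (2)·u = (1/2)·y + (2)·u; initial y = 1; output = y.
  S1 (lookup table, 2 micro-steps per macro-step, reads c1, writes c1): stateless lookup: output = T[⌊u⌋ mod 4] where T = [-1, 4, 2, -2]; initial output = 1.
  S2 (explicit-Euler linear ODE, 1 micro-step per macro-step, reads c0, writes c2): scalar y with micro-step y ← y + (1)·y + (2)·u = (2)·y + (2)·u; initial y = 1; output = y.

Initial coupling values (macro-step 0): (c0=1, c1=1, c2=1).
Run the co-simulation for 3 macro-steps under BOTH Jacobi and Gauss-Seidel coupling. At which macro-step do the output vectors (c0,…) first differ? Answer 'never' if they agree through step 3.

[Jacobi] macro 1: S0 reads c2=1 → after 1×micro: 5/2; S1 reads c1=1 → after 2×micro: 4; S2 reads c0=1 → after 1×micro: 4 ⇒ (c0=5/2, c1=4, c2=4)
[Jacobi] macro 2: S0 reads c2=4 → after 1×micro: 37/4; S1 reads c1=4 → after 2×micro: -1; S2 reads c0=5/2 → after 1×micro: 13 ⇒ (c0=37/4, c1=-1, c2=13)
[Jacobi] macro 3: S0 reads c2=13 → after 1×micro: 245/8; S1 reads c1=-1 → after 2×micro: -2; S2 reads c0=37/4 → after 1×micro: 89/2 ⇒ (c0=245/8, c1=-2, c2=89/2)
[Gauss-Seidel] macro 1: S0 reads c2=1 → after 1×micro: 5/2; S1 reads c1=1 → after 2×micro: 4; S2 reads c0=5/2 → after 1×micro: 7 ⇒ (c0=5/2, c1=4, c2=7)
[Gauss-Seidel] macro 2: S0 reads c2=7 → after 1×micro: 61/4; S1 reads c1=4 → after 2×micro: -1; S2 reads c0=61/4 → after 1×micro: 89/2 ⇒ (c0=61/4, c1=-1, c2=89/2)
[Gauss-Seidel] macro 3: S0 reads c2=89/2 → after 1×micro: 773/8; S1 reads c1=-1 → after 2×micro: -2; S2 reads c0=773/8 → after 1×micro: 1129/4 ⇒ (c0=773/8, c1=-2, c2=1129/4)

first divergence at macro-step: 1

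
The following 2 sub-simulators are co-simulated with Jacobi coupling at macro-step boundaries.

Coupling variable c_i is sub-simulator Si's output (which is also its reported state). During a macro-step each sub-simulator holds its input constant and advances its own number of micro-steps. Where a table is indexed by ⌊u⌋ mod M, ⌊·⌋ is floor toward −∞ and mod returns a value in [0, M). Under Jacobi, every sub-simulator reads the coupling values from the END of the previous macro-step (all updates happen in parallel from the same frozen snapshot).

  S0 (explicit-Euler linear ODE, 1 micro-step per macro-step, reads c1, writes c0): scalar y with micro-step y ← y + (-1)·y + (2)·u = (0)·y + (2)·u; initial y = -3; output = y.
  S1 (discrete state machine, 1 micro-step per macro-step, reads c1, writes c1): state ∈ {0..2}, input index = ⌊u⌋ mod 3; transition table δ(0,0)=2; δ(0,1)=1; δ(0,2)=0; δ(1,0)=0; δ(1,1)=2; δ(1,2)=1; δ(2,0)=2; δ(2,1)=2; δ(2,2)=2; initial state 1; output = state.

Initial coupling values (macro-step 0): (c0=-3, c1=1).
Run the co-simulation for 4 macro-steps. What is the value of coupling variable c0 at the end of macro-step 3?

macro 1: S0 reads c1=1 → after 1×micro: 2; S1 reads c1=1 → after 1×micro: 2 ⇒ (c0=2, c1=2)
macro 2: S0 reads c1=2 → after 1×micro: 4; S1 reads c1=2 → after 1×micro: 2 ⇒ (c0=4, c1=2)
macro 3: S0 reads c1=2 → after 1×micro: 4; S1 reads c1=2 → after 1×micro: 2 ⇒ (c0=4, c1=2)
macro 4: S0 reads c1=2 → after 1×micro: 4; S1 reads c1=2 → after 1×micro: 2 ⇒ (c0=4, c1=2)

c0 at macro-step 3 = 4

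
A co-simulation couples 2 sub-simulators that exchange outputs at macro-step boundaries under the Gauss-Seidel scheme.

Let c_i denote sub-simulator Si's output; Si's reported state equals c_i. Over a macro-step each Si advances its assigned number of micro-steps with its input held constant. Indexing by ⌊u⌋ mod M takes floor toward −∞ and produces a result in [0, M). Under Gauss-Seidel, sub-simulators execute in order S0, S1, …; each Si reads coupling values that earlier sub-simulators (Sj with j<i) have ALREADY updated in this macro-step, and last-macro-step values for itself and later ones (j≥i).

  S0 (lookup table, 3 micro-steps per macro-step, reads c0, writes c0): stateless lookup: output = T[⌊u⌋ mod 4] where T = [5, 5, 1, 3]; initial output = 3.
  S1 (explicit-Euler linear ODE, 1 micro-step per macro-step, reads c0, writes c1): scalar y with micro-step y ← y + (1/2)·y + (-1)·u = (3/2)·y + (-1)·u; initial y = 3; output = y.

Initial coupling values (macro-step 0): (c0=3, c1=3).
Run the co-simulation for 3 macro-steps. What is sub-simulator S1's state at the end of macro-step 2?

macro 1: S0 reads c0=3 → after 3×micro: 3; S1 reads c0=3 → after 1×micro: 3/2 ⇒ (c0=3, c1=3/2)
macro 2: S0 reads c0=3 → after 3×micro: 3; S1 reads c0=3 → after 1×micro: -3/4 ⇒ (c0=3, c1=-3/4)
macro 3: S0 reads c0=3 → after 3×micro: 3; S1 reads c0=3 → after 1×micro: -33/8 ⇒ (c0=3, c1=-33/8)

S1 state at macro-step 2 = -3/4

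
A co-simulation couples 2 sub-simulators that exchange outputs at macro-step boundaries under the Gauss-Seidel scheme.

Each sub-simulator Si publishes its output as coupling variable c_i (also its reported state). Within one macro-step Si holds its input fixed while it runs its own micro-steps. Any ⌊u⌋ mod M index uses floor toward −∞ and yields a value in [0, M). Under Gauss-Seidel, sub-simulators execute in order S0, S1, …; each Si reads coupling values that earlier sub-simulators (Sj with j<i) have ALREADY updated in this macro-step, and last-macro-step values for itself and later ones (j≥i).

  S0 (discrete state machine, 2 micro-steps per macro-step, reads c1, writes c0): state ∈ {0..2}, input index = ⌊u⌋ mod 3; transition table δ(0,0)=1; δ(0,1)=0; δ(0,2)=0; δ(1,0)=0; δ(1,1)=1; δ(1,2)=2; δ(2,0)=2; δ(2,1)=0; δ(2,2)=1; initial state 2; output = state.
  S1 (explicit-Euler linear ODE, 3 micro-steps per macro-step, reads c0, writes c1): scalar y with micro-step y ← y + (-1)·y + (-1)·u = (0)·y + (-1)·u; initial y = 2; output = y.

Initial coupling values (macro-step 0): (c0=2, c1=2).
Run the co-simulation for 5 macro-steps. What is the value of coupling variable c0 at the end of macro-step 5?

c0 at macro-step 5 = 0

macro 1: S0 reads c1=2 → after 2×micro: 2; S1 reads c0=2 → after 3×micro: -2 ⇒ (c0=2, c1=-2)
macro 2: S0 reads c1=-2 → after 2×micro: 0; S1 reads c0=0 → after 3×micro: 0 ⇒ (c0=0, c1=0)
macro 3: S0 reads c1=0 → after 2×micro: 0; S1 reads c0=0 → after 3×micro: 0 ⇒ (c0=0, c1=0)
macro 4: S0 reads c1=0 → after 2×micro: 0; S1 reads c0=0 → after 3×micro: 0 ⇒ (c0=0, c1=0)
macro 5: S0 reads c1=0 → after 2×micro: 0; S1 reads c0=0 → after 3×micro: 0 ⇒ (c0=0, c1=0)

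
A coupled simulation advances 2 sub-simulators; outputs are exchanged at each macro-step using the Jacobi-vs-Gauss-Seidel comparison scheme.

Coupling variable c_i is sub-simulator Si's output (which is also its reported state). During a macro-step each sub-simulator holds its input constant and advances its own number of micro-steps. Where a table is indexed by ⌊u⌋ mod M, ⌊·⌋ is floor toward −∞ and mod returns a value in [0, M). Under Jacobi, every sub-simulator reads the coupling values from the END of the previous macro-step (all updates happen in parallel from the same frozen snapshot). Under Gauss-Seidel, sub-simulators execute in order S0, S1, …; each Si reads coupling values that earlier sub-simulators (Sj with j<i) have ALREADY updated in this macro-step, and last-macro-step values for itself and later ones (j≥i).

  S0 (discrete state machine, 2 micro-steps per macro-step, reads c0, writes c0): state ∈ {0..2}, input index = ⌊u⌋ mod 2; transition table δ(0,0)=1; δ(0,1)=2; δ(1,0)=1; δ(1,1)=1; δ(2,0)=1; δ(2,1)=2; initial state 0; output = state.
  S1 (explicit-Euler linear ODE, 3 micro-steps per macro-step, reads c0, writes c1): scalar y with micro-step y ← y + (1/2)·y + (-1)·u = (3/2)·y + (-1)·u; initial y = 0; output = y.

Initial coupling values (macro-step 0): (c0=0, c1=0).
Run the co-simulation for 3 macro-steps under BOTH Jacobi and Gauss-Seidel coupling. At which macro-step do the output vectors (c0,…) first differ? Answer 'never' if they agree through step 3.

[Jacobi] macro 1: S0 reads c0=0 → after 2×micro: 1; S1 reads c0=0 → after 3×micro: 0 ⇒ (c0=1, c1=0)
[Jacobi] macro 2: S0 reads c0=1 → after 2×micro: 1; S1 reads c0=1 → after 3×micro: -19/4 ⇒ (c0=1, c1=-19/4)
[Jacobi] macro 3: S0 reads c0=1 → after 2×micro: 1; S1 reads c0=1 → after 3×micro: -665/32 ⇒ (c0=1, c1=-665/32)
[Gauss-Seidel] macro 1: S0 reads c0=0 → after 2×micro: 1; S1 reads c0=1 → after 3×micro: -19/4 ⇒ (c0=1, c1=-19/4)
[Gauss-Seidel] macro 2: S0 reads c0=1 → after 2×micro: 1; S1 reads c0=1 → after 3×micro: -665/32 ⇒ (c0=1, c1=-665/32)
[Gauss-Seidel] macro 3: S0 reads c0=1 → after 2×micro: 1; S1 reads c0=1 → after 3×micro: -19171/256 ⇒ (c0=1, c1=-19171/256)

first divergence at macro-step: 1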